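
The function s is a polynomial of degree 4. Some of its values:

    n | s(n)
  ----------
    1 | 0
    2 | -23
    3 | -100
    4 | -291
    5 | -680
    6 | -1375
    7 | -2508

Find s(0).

Write s(n) = an^4 + bn³ + cn² + dn + e; the 7 given values yield a linear system in the 5 coefficients.
Solving, s(n) = -n^4 - 2n² - 2n + 5.
Then s(0) = 5.

5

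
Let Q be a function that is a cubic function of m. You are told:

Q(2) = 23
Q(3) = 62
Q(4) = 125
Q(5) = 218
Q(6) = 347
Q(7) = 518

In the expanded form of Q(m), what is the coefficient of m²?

First differences: 39, 63, 93, 129, 171. Second differences: 24, 30, 36, 42. Third differences: 6, 6, 6.
Level-3 differences are constant, so Q has degree 3.
Fitting a degree-3 polynomial gives Q(m) = m³ + 3m² + 5m - 7.
The coefficient of m² is 3.

3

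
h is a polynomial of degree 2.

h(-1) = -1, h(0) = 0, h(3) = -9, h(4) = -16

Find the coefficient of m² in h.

-1

Write h(m) = am² + bm + c; the 4 given values yield a linear system in the 3 coefficients.
Solving, h(m) = -m².
The coefficient of m² is -1.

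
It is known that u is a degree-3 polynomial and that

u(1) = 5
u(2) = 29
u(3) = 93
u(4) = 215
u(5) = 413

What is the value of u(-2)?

-7

First differences: 24, 64, 122, 198. Second differences: 40, 58, 76. Third differences: 18, 18.
Level-3 differences are constant, so u has degree 3.
Fitting a degree-3 polynomial gives u(x) = 3x³ + 2x² - 3x + 3.
Then u(-2) = -7.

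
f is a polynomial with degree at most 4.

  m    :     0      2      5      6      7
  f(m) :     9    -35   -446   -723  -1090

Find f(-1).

-2

Write f(m) = am^4 + bm³ + cm² + dm + e; the 5 given values yield a linear system in the 5 coefficients.
Solving, the leading coefficient vanishes, and f(m) = -2m³ - 9m² + 4m + 9.
Then f(-1) = -2.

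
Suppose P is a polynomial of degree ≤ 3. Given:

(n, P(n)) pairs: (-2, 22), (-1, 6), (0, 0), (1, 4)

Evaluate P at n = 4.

76

Write P(n) = an³ + bn² + cn + d; the 4 given values yield a linear system in the 4 coefficients.
Solving, the leading coefficient vanishes, and P(n) = 5n² - n.
Then P(4) = 76.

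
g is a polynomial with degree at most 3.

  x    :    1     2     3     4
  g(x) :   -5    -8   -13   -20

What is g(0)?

-4

First differences: -3, -5, -7. Second differences: -2, -2.
Level-2 differences are constant, so g has degree 2.
Fitting a degree-2 polynomial gives g(x) = -x² - 4.
Then g(0) = -4.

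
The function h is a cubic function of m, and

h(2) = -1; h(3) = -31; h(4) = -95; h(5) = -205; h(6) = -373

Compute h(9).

-1345

First differences: -30, -64, -110, -168. Second differences: -34, -46, -58. Third differences: -12, -12.
Level-3 differences are constant, so h has degree 3.
Fitting a degree-3 polynomial gives h(m) = -2m³ + m² + 3m + 5.
Then h(9) = -1345.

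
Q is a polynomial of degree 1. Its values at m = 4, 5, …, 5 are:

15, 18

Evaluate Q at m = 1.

6

Write Q(m) = am + b; the 2 given values yield a linear system in the 2 coefficients.
Solving, Q(m) = 3m + 3.
Then Q(1) = 6.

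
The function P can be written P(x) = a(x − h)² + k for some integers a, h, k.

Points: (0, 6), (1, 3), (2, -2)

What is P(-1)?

7

First differences -3, -5; second difference -2 = 2a, so a = -1.
Expanding, the x-coefficient is −2ah = 2h; matching it to the data gives h = -1, and then k = 7.
So P(x) = -1(x + 1)² + 7.
P(-1) = -1·0² + 7 = 7.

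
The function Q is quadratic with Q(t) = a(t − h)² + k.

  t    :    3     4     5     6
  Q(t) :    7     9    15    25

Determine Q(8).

57

First differences 2, 6, 10; second difference 4 = 2a, so a = 2.
Expanding, the t-coefficient is −2ah = -4h; matching it to the data gives h = 3, and then k = 7.
So Q(t) = 2(t − 3)² + 7.
Q(8) = 2·5² + 7 = 57.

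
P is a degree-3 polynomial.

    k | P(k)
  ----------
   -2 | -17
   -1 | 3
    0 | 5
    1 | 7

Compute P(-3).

Write P(k) = ak³ + bk² + ck + d; the 4 given values yield a linear system in the 4 coefficients.
Solving, P(k) = 3k³ - k + 5.
Then P(-3) = -73.

-73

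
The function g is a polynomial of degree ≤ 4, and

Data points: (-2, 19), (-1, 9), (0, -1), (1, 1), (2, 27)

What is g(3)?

89

First differences: -10, -10, 2, 26. Second differences: 0, 12, 24. Third differences: 12, 12.
Level-3 differences are constant, so g has degree 3.
Fitting a degree-3 polynomial gives g(n) = 2n³ + 6n² - 6n - 1.
Then g(3) = 89.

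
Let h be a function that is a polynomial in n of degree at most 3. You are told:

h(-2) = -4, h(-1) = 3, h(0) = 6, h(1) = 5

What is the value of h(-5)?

-49

First differences: 7, 3, -1. Second differences: -4, -4.
Level-2 differences are constant, so h has degree 2.
Fitting a degree-2 polynomial gives h(n) = -2n² + n + 6.
Then h(-5) = -49.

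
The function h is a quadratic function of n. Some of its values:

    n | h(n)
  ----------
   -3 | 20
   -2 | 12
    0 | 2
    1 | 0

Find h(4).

Write h(n) = an² + bn + c; the 4 given values yield a linear system in the 3 coefficients.
Solving, h(n) = n² - 3n + 2.
Then h(4) = 6.

6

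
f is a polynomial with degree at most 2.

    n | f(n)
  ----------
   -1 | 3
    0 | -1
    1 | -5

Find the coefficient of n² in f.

First differences: -4, -4.
Level-1 differences are constant, so f has degree 1.
Fitting a degree-1 polynomial gives f(n) = -4n - 1.
The coefficient of n² is 0.

0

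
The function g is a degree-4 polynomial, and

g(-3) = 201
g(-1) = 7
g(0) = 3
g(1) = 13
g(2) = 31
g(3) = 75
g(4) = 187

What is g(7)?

Write g(m) = am^4 + bm³ + cm² + dm + e; the 7 given values yield a linear system in the 5 coefficients.
Solving, g(m) = m^4 - 3m³ + 6m² + 6m + 3.
Then g(7) = 1711.

1711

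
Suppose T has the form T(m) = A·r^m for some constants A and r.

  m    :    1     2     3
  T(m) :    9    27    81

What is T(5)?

Consecutive ratio: 27/9 = 3, and 81/27 = 3, so r = 3.
Then A·3^1 = 9 gives A = 3, and T(m) = 3·3^m.
T(5) = 3·3^5 = 729.

729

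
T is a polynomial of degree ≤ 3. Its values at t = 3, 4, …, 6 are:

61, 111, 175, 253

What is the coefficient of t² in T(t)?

First differences: 50, 64, 78. Second differences: 14, 14.
Level-2 differences are constant, so T has degree 2.
Fitting a degree-2 polynomial gives T(t) = 7t² + t - 5.
The coefficient of t² is 7.

7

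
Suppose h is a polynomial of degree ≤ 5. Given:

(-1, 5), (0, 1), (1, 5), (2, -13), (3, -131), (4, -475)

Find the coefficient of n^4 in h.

Write h(n) = an^5 + bn^4 + cn³ + dn² + en + p; the 6 given values yield a linear system in the 6 coefficients.
Solving, the leading coefficient vanishes, and h(n) = -2n^4 - n³ + 6n² + n + 1.
The coefficient of n^4 is -2.

-2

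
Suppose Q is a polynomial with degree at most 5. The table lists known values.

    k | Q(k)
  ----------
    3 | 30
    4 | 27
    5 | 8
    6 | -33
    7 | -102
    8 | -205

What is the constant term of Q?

3

First differences: -3, -19, -41, -69, -103. Second differences: -16, -22, -28, -34. Third differences: -6, -6, -6.
Level-3 differences are constant, so Q has degree 3.
Fitting a degree-3 polynomial gives Q(k) = -k³ + 4k² + 6k + 3.
The constant term is Q(0) = 3.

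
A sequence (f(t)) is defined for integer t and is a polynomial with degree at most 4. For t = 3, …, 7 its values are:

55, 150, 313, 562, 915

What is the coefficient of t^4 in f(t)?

0

Write f(t) = at^4 + bt³ + ct² + dt + e; the 5 given values yield a linear system in the 5 coefficients.
Solving, the leading coefficient vanishes, and f(t) = 3t³ - 2t² - 2t - 2.
The coefficient of t^4 is 0.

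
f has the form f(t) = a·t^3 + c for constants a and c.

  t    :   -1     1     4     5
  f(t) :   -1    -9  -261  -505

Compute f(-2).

27

From f(-1) = -1 and f(1) = -9: -1a + c = -1 and 1a + c = -9.
Subtracting: 2a = -8, so a = -4; then c = -1 − (-4)·(-1) = -5.
So f(t) = -4t³ − 5, and f(-2) = 27.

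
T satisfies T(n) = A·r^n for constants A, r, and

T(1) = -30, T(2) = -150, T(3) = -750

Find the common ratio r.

Consecutive ratio: -150/(-30) = 5, and -750/(-150) = 5, so r = 5.
Then A·5^1 = -30 gives A = -6, and T(n) = -6·5^n.

5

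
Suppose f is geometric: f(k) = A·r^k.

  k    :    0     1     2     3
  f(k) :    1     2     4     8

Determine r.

Consecutive ratio: 2/1 = 2, and 4/2 = 2, so r = 2.
Then A·2^0 = 1 gives A = 1, and f(k) = 1·2^k.

2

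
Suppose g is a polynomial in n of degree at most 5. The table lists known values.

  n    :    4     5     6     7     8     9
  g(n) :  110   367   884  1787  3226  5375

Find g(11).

Write g(n) = an^5 + bn^4 + cn³ + dn² + en + p; the 6 given values yield a linear system in the 6 coefficients.
Solving, the leading coefficient vanishes, and g(n) = n^4 - n³ - 6n² + 3n + 2.
Then g(11) = 12619.

12619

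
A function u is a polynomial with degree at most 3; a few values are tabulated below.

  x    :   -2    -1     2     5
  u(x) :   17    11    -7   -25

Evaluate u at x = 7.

-37

Write u(x) = ax³ + bx² + cx + d; the 4 given values yield a linear system in the 4 coefficients.
Solving, the top 2 coefficients vanish, and u(x) = -6x + 5.
Then u(7) = -37.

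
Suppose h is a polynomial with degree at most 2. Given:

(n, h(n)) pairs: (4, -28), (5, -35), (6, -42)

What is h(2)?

-14

First differences: -7, -7.
Level-1 differences are constant, so h has degree 1.
Fitting a degree-1 polynomial gives h(n) = -7n.
Then h(2) = -14.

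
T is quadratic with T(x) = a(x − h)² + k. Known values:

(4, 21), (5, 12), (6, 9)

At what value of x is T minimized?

First differences -9, -3; second difference 6 = 2a, so a = 3.
Expanding, the x-coefficient is −2ah = -6h; matching it to the data gives h = 6, and then k = 9.
So T(x) = 3(x − 6)² + 9.
Hence h = 6.

6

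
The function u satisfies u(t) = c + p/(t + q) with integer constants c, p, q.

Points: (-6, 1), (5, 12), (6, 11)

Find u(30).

7

(u(t) − c)(t + q) = p for each data point; the three points give a linear system in c and q, then p follows.
Solving: c = 6, q = 0, p = 30, so u(t) = 6 + 30/(t + 0).
Then u(30) = 6 + 30/30 = 7.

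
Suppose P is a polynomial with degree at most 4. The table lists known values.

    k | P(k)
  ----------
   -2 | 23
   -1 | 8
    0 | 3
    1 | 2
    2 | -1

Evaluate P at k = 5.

-82

First differences: -15, -5, -1, -3. Second differences: 10, 4, -2. Third differences: -6, -6.
Level-3 differences are constant, so P has degree 3.
Fitting a degree-3 polynomial gives P(k) = -k³ + 2k² - 2k + 3.
Then P(5) = -82.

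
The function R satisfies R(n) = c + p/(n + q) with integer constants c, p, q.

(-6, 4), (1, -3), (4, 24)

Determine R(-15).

(R(n) − c)(n + q) = p for each data point; the three points give a linear system in c and q, then p follows.
Solving: c = 6, q = -3, p = 18, so R(n) = 6 + 18/(n − 3).
Then R(-15) = 6 + 18/(-18) = 5.

5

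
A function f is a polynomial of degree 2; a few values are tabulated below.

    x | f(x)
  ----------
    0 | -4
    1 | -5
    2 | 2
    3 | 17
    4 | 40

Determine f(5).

71

First differences: -1, 7, 15, 23. Second differences: 8, 8, 8.
Level-2 differences are constant, so f has degree 2.
Fitting a degree-2 polynomial gives f(x) = 4x² - 5x - 4.
Then f(5) = 71.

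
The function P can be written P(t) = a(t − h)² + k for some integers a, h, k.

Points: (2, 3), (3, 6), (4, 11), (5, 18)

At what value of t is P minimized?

First differences 3, 5, 7; second difference 2 = 2a, so a = 1.
Expanding, the t-coefficient is −2ah = -2h; matching it to the data gives h = 1, and then k = 2.
So P(t) = 1(t − 1)² + 2.
Hence h = 1.

1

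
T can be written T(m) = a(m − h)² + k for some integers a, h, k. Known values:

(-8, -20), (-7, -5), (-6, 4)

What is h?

First differences 15, 9; second difference -6 = 2a, so a = -3.
Expanding, the m-coefficient is −2ah = 6h; matching it to the data gives h = -5, and then k = 7.
So T(m) = -3(m + 5)² + 7.
Hence h = -5.

-5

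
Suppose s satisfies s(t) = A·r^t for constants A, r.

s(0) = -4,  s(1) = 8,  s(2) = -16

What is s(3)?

32

Consecutive ratio: 8/(-4) = -2, and -16/8 = -2, so r = -2.
Then A·(-2)^0 = -4 gives A = -4, and s(t) = -4·(-2)^t.
s(3) = -4·(-2)^3 = 32.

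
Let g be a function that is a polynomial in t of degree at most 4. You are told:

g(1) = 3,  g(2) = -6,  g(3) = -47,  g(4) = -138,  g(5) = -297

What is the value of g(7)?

-891

Write g(t) = at^4 + bt³ + ct² + dt + e; the 5 given values yield a linear system in the 5 coefficients.
Solving, the leading coefficient vanishes, and g(t) = -3t³ + 2t² + 6t - 2.
Then g(7) = -891.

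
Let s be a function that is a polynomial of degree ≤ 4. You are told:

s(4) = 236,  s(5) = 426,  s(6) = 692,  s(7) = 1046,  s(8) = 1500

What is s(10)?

2756

First differences: 190, 266, 354, 454. Second differences: 76, 88, 100. Third differences: 12, 12.
Level-3 differences are constant, so s has degree 3.
Fitting a degree-3 polynomial gives s(t) = 2t³ + 8t² - 4t - 4.
Then s(10) = 2756.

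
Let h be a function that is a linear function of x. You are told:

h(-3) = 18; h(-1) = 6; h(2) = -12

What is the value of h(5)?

Write h(x) = ax + b; the 3 given values yield a linear system in the 2 coefficients.
Solving, h(x) = -6x.
Then h(5) = -30.

-30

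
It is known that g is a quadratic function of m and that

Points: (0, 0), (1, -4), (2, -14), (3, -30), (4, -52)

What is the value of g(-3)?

-24

First differences: -4, -10, -16, -22. Second differences: -6, -6, -6.
Level-2 differences are constant, so g has degree 2.
Fitting a degree-2 polynomial gives g(m) = -3m² - m.
Then g(-3) = -24.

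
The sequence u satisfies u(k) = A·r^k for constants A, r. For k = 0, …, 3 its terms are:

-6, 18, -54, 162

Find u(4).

-486

Consecutive ratio: 18/(-6) = -3, and -54/18 = -3, so r = -3.
Then A·(-3)^0 = -6 gives A = -6, and u(k) = -6·(-3)^k.
u(4) = -6·(-3)^4 = -486.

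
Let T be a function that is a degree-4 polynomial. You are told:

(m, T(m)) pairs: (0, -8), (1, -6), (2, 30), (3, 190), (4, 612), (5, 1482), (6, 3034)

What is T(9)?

14842

Write T(m) = am^4 + bm³ + cm² + dm + e; the 7 given values yield a linear system in the 5 coefficients.
Solving, T(m) = 2m^4 + 3m³ - 6m² + 3m - 8.
Then T(9) = 14842.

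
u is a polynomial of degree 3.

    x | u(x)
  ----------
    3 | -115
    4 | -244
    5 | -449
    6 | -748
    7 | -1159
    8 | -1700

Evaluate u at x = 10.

-3244

Write u(x) = ax³ + bx² + cx + d; the 6 given values yield a linear system in the 4 coefficients.
Solving, u(x) = -3x³ - 2x² - 4x - 4.
Then u(10) = -3244.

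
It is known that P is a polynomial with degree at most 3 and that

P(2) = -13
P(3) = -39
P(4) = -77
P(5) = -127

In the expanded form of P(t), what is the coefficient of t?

4

First differences: -26, -38, -50. Second differences: -12, -12.
Level-2 differences are constant, so P has degree 2.
Fitting a degree-2 polynomial gives P(t) = -6t² + 4t + 3.
The coefficient of t is 4.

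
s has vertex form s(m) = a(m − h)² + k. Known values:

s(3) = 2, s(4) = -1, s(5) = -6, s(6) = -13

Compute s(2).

First differences -3, -5, -7; second difference -2 = 2a, so a = -1.
Expanding, the m-coefficient is −2ah = 2h; matching it to the data gives h = 2, and then k = 3.
So s(m) = -1(m − 2)² + 3.
s(2) = -1·0² + 3 = 3.

3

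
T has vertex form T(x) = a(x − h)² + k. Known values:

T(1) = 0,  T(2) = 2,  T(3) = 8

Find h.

First differences 2, 6; second difference 4 = 2a, so a = 2.
Expanding, the x-coefficient is −2ah = -4h; matching it to the data gives h = 1, and then k = 0.
So T(x) = 2(x − 1)² + 0.
Hence h = 1.

1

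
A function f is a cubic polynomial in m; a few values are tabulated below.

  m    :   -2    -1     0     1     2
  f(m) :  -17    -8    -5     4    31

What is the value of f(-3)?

-44

Write f(m) = am³ + bm² + cm + d; the 5 given values yield a linear system in the 4 coefficients.
Solving, f(m) = 2m³ + 3m² + 4m - 5.
Then f(-3) = -44.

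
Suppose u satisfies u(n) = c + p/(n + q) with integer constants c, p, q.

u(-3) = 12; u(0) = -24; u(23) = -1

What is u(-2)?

(u(n) − c)(n + q) = p for each data point; the three points give a linear system in c and q, then p follows.
Solving: c = 0, q = 1, p = -24, so u(n) = -24/(n + 1).
Then u(-2) = 0 − 24/(-1) = 24.

24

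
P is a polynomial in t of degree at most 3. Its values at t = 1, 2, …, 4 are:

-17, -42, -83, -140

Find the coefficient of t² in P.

First differences: -25, -41, -57. Second differences: -16, -16.
Level-2 differences are constant, so P has degree 2.
Fitting a degree-2 polynomial gives P(t) = -8t² - t - 8.
The coefficient of t² is -8.

-8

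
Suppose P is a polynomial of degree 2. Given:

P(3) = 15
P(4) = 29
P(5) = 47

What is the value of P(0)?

Write P(n) = an² + bn + c; the 3 given values yield a linear system in the 3 coefficients.
Solving, P(n) = 2n² - 3.
Then P(0) = -3.

-3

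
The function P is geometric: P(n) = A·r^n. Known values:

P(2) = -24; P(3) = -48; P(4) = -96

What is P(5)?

Consecutive ratio: -48/(-24) = 2, and -96/(-48) = 2, so r = 2.
Then A·2^2 = -24 gives A = -6, and P(n) = -6·2^n.
P(5) = -6·2^5 = -192.

-192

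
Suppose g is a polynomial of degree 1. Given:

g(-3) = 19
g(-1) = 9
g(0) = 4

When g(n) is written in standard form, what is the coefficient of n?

-5

Write g(n) = an + b; the 3 given values yield a linear system in the 2 coefficients.
Solving, g(n) = -5n + 4.
The coefficient of n is -5.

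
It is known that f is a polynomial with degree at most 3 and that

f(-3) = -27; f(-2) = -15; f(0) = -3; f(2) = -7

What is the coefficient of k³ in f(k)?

0

Write f(k) = ak³ + bk² + ck + d; the 4 given values yield a linear system in the 4 coefficients.
Solving, the leading coefficient vanishes, and f(k) = -2k² + 2k - 3.
The coefficient of k³ is 0.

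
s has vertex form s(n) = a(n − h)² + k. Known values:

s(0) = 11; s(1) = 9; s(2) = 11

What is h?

1

First differences -2, 2; second difference 4 = 2a, so a = 2.
Expanding, the n-coefficient is −2ah = -4h; matching it to the data gives h = 1, and then k = 9.
So s(n) = 2(n − 1)² + 9.
Hence h = 1.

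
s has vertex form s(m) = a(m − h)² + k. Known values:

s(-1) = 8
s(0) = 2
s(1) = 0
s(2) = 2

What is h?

First differences -6, -2, 2; second difference 4 = 2a, so a = 2.
Expanding, the m-coefficient is −2ah = -4h; matching it to the data gives h = 1, and then k = 0.
So s(m) = 2(m − 1)² + 0.
Hence h = 1.

1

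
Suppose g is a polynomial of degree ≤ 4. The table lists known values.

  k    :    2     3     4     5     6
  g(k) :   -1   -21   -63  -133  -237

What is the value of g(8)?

First differences: -20, -42, -70, -104. Second differences: -22, -28, -34. Third differences: -6, -6.
Level-3 differences are constant, so g has degree 3.
Fitting a degree-3 polynomial gives g(k) = -k³ - 2k² + 9k - 3.
Then g(8) = -571.

-571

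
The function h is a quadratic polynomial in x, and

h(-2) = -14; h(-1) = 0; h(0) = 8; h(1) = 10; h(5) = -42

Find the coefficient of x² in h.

Write h(x) = ax² + bx + c; the 5 given values yield a linear system in the 3 coefficients.
Solving, h(x) = -3x² + 5x + 8.
The coefficient of x² is -3.

-3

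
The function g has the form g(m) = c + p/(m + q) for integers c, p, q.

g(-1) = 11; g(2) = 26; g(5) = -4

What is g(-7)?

(g(m) − c)(m + q) = p for each data point; the three points give a linear system in c and q, then p follows.
Solving: c = 6, q = -3, p = -20, so g(m) = 6 − 20/(m − 3).
Then g(-7) = 6 − 20/(-10) = 8.

8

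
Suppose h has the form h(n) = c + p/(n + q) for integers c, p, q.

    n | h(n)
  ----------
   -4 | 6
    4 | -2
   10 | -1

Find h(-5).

4

(h(n) − c)(n + q) = p for each data point; the three points give a linear system in c and q, then p follows.
Solving: c = 0, q = 2, p = -12, so h(n) = -12/(n + 2).
Then h(-5) = 0 − 12/(-3) = 4.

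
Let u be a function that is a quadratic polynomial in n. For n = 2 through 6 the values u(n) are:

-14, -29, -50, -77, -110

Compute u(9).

First differences: -15, -21, -27, -33. Second differences: -6, -6, -6.
Level-2 differences are constant, so u has degree 2.
Fitting a degree-2 polynomial gives u(n) = -3n² - 2.
Then u(9) = -245.

-245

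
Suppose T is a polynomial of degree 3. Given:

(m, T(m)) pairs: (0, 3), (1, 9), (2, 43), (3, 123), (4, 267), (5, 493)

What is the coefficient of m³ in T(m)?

Write T(m) = am³ + bm² + cm + d; the 6 given values yield a linear system in the 4 coefficients.
Solving, T(m) = 3m³ + 5m² - 2m + 3.
The coefficient of m³ is 3.

3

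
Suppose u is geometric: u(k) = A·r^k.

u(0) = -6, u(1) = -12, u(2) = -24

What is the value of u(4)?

Consecutive ratio: -12/(-6) = 2, and -24/(-12) = 2, so r = 2.
Then A·2^0 = -6 gives A = -6, and u(k) = -6·2^k.
u(4) = -6·2^4 = -96.

-96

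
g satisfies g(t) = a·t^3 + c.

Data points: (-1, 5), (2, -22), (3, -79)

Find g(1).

From g(-1) = 5 and g(2) = -22: -1a + c = 5 and 8a + c = -22.
Subtracting: 9a = -27, so a = -3; then c = 5 − (-3)·(-1) = 2.
So g(t) = -3t³ + 2, and g(1) = -1.

-1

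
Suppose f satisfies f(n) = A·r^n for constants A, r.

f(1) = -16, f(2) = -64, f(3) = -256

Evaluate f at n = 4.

Consecutive ratio: -64/(-16) = 4, and -256/(-64) = 4, so r = 4.
Then A·4^1 = -16 gives A = -4, and f(n) = -4·4^n.
f(4) = -4·4^4 = -1024.

-1024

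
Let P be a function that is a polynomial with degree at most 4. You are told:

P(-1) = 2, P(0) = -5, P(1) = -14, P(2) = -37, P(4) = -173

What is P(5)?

-310

Write P(x) = ax^4 + bx³ + cx² + dx + e; the 5 given values yield a linear system in the 5 coefficients.
Solving, the leading coefficient vanishes, and P(x) = -2x³ - x² - 6x - 5.
Then P(5) = -310.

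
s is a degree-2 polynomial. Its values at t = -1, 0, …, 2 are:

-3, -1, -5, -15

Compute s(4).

Write s(t) = at² + bt + c; the 4 given values yield a linear system in the 3 coefficients.
Solving, s(t) = -3t² - t - 1.
Then s(4) = -53.

-53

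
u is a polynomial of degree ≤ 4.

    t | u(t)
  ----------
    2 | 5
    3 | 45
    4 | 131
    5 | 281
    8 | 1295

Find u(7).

Write u(t) = at^4 + bt³ + ct² + dt + e; the 5 given values yield a linear system in the 5 coefficients.
Solving, the leading coefficient vanishes, and u(t) = 3t³ - 4t² + 3t - 9.
Then u(7) = 845.

845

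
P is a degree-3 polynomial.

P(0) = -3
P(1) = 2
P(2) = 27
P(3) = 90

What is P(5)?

402

Write P(k) = ak³ + bk² + ck + d; the 4 given values yield a linear system in the 4 coefficients.
Solving, P(k) = 3k³ + k² + k - 3.
Then P(5) = 402.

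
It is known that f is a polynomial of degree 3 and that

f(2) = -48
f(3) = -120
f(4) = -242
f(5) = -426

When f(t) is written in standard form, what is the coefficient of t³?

-2

Write f(t) = at³ + bt² + ct + d; the 4 given values yield a linear system in the 4 coefficients.
Solving, f(t) = -2t³ - 7t² + t - 6.
The coefficient of t³ is -2.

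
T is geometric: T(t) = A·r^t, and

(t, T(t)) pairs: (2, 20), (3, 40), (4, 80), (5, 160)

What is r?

2

Consecutive ratio: 40/20 = 2, and 80/40 = 2, so r = 2.
Then A·2^2 = 20 gives A = 5, and T(t) = 5·2^t.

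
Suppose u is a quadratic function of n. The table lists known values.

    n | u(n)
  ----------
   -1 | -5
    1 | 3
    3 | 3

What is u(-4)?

Write u(n) = an² + bn + c; the 3 given values yield a linear system in the 3 coefficients.
Solving, u(n) = -n² + 4n.
Then u(-4) = -32.

-32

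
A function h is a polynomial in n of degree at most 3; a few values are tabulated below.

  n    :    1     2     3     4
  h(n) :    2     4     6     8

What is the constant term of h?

First differences: 2, 2, 2.
Level-1 differences are constant, so h has degree 1.
Fitting a degree-1 polynomial gives h(n) = 2n.
The constant term is h(0) = 0.

0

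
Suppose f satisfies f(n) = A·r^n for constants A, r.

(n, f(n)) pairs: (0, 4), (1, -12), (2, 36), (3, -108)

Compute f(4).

Consecutive ratio: -12/4 = -3, and 36/(-12) = -3, so r = -3.
Then A·(-3)^0 = 4 gives A = 4, and f(n) = 4·(-3)^n.
f(4) = 4·(-3)^4 = 324.

324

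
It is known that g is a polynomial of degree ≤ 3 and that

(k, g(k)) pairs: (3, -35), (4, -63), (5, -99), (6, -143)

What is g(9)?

First differences: -28, -36, -44. Second differences: -8, -8.
Level-2 differences are constant, so g has degree 2.
Fitting a degree-2 polynomial gives g(k) = -4k² + 1.
Then g(9) = -323.

-323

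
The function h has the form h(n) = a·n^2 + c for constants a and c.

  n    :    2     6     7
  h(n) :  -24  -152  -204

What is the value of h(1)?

-12

From h(2) = -24 and h(6) = -152: 4a + c = -24 and 36a + c = -152.
Subtracting: 32a = -128, so a = -4; then c = -24 − (-4)·4 = -8.
So h(n) = -4n² − 8, and h(1) = -12.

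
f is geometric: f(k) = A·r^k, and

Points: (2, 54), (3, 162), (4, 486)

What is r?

Consecutive ratio: 162/54 = 3, and 486/162 = 3, so r = 3.
Then A·3^2 = 54 gives A = 6, and f(k) = 6·3^k.

3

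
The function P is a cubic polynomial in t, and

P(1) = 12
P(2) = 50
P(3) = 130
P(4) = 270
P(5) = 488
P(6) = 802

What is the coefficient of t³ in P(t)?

Write P(t) = at³ + bt² + ct + d; the 6 given values yield a linear system in the 4 coefficients.
Solving, P(t) = 3t³ + 3t² + 8t - 2.
The coefficient of t³ is 3.

3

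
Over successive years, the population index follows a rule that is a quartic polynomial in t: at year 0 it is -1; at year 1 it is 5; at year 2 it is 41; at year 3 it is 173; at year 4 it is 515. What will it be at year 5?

Write the value at t as f(t).
Write f(t) = at^4 + bt³ + ct² + dt + e; the 5 given values yield a linear system in the 5 coefficients.
Solving, f(t) = 2t^4 - t³ + 4t² + t - 1.
Then f(5) = 1229.

1229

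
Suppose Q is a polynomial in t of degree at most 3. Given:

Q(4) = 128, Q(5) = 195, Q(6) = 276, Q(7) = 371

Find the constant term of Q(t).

0

First differences: 67, 81, 95. Second differences: 14, 14.
Level-2 differences are constant, so Q has degree 2.
Fitting a degree-2 polynomial gives Q(t) = 7t² + 4t.
The constant term is Q(0) = 0.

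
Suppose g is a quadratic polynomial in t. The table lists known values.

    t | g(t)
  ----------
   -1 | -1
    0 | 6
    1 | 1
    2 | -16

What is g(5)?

First differences: 7, -5, -17. Second differences: -12, -12.
Level-2 differences are constant, so g has degree 2.
Fitting a degree-2 polynomial gives g(t) = -6t² + t + 6.
Then g(5) = -139.

-139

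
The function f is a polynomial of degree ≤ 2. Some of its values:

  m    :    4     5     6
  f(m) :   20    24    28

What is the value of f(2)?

First differences: 4, 4.
Level-1 differences are constant, so f has degree 1.
Fitting a degree-1 polynomial gives f(m) = 4m + 4.
Then f(2) = 12.

12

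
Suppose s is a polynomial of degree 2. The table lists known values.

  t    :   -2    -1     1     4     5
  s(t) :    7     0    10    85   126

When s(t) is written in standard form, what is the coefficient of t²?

4

Write s(t) = at² + bt + c; the 5 given values yield a linear system in the 3 coefficients.
Solving, s(t) = 4t² + 5t + 1.
The coefficient of t² is 4.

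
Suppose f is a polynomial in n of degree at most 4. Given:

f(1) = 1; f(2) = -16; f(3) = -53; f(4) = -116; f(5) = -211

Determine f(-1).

-1

First differences: -17, -37, -63, -95. Second differences: -20, -26, -32. Third differences: -6, -6.
Level-3 differences are constant, so f has degree 3.
Fitting a degree-3 polynomial gives f(n) = -n³ - 4n² + 2n + 4.
Then f(-1) = -1.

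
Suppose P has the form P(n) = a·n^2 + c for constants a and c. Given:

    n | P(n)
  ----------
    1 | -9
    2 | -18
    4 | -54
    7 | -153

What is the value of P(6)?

-114

From P(1) = -9 and P(2) = -18: 1a + c = -9 and 4a + c = -18.
Subtracting: 3a = -9, so a = -3; then c = -9 − (-3)·1 = -6.
So P(n) = -3n² − 6, and P(6) = -114.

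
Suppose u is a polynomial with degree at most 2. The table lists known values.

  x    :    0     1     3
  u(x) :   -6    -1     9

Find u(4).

14

Write u(x) = ax² + bx + c; the 3 given values yield a linear system in the 3 coefficients.
Solving, the leading coefficient vanishes, and u(x) = 5x - 6.
Then u(4) = 14.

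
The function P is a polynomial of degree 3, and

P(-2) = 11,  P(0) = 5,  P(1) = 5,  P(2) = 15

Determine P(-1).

9

Write P(t) = at³ + bt² + ct + d; the 4 given values yield a linear system in the 4 coefficients.
Solving, P(t) = t³ + 2t² - 3t + 5.
Then P(-1) = 9.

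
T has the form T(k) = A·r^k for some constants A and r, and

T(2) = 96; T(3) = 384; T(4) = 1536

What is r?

4

Consecutive ratio: 384/96 = 4, and 1536/384 = 4, so r = 4.
Then A·4^2 = 96 gives A = 6, and T(k) = 6·4^k.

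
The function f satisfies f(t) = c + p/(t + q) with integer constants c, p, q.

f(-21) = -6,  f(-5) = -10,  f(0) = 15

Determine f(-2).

(f(t) − c)(t + q) = p for each data point; the three points give a linear system in c and q, then p follows.
Solving: c = -5, q = 1, p = 20, so f(t) = -5 + 20/(t + 1).
Then f(-2) = -5 + 20/(-1) = -25.

-25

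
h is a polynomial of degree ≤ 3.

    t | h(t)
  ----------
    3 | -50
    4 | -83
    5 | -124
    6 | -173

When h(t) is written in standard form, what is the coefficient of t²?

First differences: -33, -41, -49. Second differences: -8, -8.
Level-2 differences are constant, so h has degree 2.
Fitting a degree-2 polynomial gives h(t) = -4t² - 5t + 1.
The coefficient of t² is -4.

-4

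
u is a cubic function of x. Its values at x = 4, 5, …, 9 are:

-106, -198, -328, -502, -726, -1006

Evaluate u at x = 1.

2

Write u(x) = ax³ + bx² + cx + d; the 6 given values yield a linear system in the 4 coefficients.
Solving, u(x) = -x³ - 4x² + 5x + 2.
Then u(1) = 2.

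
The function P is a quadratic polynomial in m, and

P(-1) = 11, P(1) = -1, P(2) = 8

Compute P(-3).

63

Write P(m) = am² + bm + c; the 3 given values yield a linear system in the 3 coefficients.
Solving, P(m) = 5m² - 6m.
Then P(-3) = 63.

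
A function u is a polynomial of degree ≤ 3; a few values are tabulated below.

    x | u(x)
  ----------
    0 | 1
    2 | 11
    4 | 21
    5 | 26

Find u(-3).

Write u(x) = ax³ + bx² + cx + d; the 4 given values yield a linear system in the 4 coefficients.
Solving, the top 2 coefficients vanish, and u(x) = 5x + 1.
Then u(-3) = -14.

-14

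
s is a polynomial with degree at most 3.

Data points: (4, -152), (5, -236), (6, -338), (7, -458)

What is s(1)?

First differences: -84, -102, -120. Second differences: -18, -18.
Level-2 differences are constant, so s has degree 2.
Fitting a degree-2 polynomial gives s(k) = -9k² - 3k + 4.
Then s(1) = -8.

-8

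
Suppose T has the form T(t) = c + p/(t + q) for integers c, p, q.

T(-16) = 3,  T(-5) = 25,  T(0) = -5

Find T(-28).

2

(T(t) − c)(t + q) = p for each data point; the three points give a linear system in c and q, then p follows.
Solving: c = 1, q = 4, p = -24, so T(t) = 1 − 24/(t + 4).
Then T(-28) = 1 − 24/(-24) = 2.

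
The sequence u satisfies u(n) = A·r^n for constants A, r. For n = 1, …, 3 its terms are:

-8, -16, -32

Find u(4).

Consecutive ratio: -16/(-8) = 2, and -32/(-16) = 2, so r = 2.
Then A·2^1 = -8 gives A = -4, and u(n) = -4·2^n.
u(4) = -4·2^4 = -64.

-64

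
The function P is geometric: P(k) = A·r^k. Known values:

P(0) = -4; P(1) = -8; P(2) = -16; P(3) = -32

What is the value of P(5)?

Consecutive ratio: -8/(-4) = 2, and -16/(-8) = 2, so r = 2.
Then A·2^0 = -4 gives A = -4, and P(k) = -4·2^k.
P(5) = -4·2^5 = -128.

-128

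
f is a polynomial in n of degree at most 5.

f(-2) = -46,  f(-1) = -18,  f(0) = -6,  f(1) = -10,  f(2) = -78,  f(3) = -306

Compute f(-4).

First differences: 28, 12, -4, -68, -228. Second differences: -16, -16, -64, -160. Third differences: 0, -48, -96. Fourth differences: -48, -48.
Level-4 differences are constant, so f has degree 4.
Fitting a degree-4 polynomial gives f(n) = -2n^4 - 4n³ - 6n² + 8n - 6.
Then f(-4) = -390.

-390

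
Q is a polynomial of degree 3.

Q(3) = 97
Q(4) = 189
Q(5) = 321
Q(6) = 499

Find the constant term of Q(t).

1

Write Q(t) = at³ + bt² + ct + d; the 4 given values yield a linear system in the 4 coefficients.
Solving, Q(t) = t³ + 8t² - t + 1.
The constant term is Q(0) = 1.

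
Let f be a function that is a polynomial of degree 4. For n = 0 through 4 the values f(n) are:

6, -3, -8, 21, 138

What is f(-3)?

Write f(n) = an^4 + bn³ + cn² + dn + e; the 5 given values yield a linear system in the 5 coefficients.
Solving, f(n) = n^4 - n³ - 2n² - 7n + 6.
Then f(-3) = 117.

117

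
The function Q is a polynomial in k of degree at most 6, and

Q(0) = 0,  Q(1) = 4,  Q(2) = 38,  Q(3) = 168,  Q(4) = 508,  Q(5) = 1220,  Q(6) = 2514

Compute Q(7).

4648

First differences: 4, 34, 130, 340, 712, 1294. Second differences: 30, 96, 210, 372, 582. Third differences: 66, 114, 162, 210. Fourth differences: 48, 48, 48.
Level-4 differences are constant, so Q has degree 4.
Extending the table by one column gives the next first difference 2134, so Q(7) = 2514 + 2134 = 4648.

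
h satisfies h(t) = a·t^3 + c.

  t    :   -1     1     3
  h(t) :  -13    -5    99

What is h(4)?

From h(-1) = -13 and h(1) = -5: -1a + c = -13 and 1a + c = -5.
Subtracting: 2a = 8, so a = 4; then c = -13 − 4·(-1) = -9.
So h(t) = 4t³ − 9, and h(4) = 247.

247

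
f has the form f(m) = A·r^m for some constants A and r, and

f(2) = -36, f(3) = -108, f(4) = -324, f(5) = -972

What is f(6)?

Consecutive ratio: -108/(-36) = 3, and -324/(-108) = 3, so r = 3.
Then A·3^2 = -36 gives A = -4, and f(m) = -4·3^m.
f(6) = -4·3^6 = -2916.

-2916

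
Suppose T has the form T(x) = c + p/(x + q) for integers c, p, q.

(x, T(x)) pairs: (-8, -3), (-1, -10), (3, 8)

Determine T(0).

(T(x) − c)(x + q) = p for each data point; the three points give a linear system in c and q, then p follows.
Solving: c = -1, q = -1, p = 18, so T(x) = -1 + 18/(x − 1).
Then T(0) = -1 + 18/(-1) = -19.

-19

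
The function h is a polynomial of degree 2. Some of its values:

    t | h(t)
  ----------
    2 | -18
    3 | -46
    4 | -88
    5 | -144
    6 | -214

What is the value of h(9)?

-508

First differences: -28, -42, -56, -70. Second differences: -14, -14, -14.
Level-2 differences are constant, so h has degree 2.
Fitting a degree-2 polynomial gives h(t) = -7t² + 7t - 4.
Then h(9) = -508.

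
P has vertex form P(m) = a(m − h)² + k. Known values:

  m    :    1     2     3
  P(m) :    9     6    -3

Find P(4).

First differences -3, -9; second difference -6 = 2a, so a = -3.
Expanding, the m-coefficient is −2ah = 6h; matching it to the data gives h = 1, and then k = 9.
So P(m) = -3(m − 1)² + 9.
P(4) = -3·3² + 9 = -18.

-18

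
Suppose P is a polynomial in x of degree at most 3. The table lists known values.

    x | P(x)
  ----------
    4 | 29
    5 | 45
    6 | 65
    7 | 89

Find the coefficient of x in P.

Write P(x) = ax³ + bx² + cx + d; the 4 given values yield a linear system in the 4 coefficients.
Solving, the leading coefficient vanishes, and P(x) = 2x² - 2x + 5.
The coefficient of x is -2.

-2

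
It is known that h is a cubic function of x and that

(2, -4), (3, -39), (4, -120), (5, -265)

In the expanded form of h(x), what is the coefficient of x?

Write h(x) = ax³ + bx² + cx + d; the 4 given values yield a linear system in the 4 coefficients.
Solving, h(x) = -3x³ + 4x² + 2x.
The coefficient of x is 2.

2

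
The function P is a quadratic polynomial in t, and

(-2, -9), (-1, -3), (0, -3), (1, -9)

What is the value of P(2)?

Write P(t) = at² + bt + c; the 4 given values yield a linear system in the 3 coefficients.
Solving, P(t) = -3t² - 3t - 3.
Then P(2) = -21.

-21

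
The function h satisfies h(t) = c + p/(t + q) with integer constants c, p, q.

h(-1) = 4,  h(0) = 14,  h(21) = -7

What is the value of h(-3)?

(h(t) − c)(t + q) = p for each data point; the three points give a linear system in c and q, then p follows.
Solving: c = -6, q = -1, p = -20, so h(t) = -6 − 20/(t − 1).
Then h(-3) = -6 − 20/(-4) = -1.

-1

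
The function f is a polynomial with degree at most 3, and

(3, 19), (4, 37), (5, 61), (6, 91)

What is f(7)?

127

First differences: 18, 24, 30. Second differences: 6, 6.
Level-2 differences are constant, so f has degree 2.
Fitting a degree-2 polynomial gives f(k) = 3k² - 3k + 1.
Then f(7) = 127.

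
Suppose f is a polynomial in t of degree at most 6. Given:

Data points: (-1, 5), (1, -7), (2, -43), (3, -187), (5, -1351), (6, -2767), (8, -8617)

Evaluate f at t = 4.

Write f(t) = at^6 + bt^5 + ct^4 + dt³ + et² + pt + q; the 7 given values yield a linear system in the 7 coefficients.
Solving, the top 2 coefficients vanish, and f(t) = -2t^4 - t³ + 2t² - 5t - 1.
Then f(4) = -565.

-565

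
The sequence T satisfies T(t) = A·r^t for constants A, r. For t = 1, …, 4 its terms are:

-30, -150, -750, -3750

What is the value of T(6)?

-93750

Consecutive ratio: -150/(-30) = 5, and -750/(-150) = 5, so r = 5.
Then A·5^1 = -30 gives A = -6, and T(t) = -6·5^t.
T(6) = -6·5^6 = -93750.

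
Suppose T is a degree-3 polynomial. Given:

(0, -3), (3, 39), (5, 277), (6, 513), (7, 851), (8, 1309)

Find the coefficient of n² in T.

-3

Write T(n) = an³ + bn² + cn + d; the 6 given values yield a linear system in the 4 coefficients.
Solving, T(n) = 3n³ - 3n² - 4n - 3.
The coefficient of n² is -3.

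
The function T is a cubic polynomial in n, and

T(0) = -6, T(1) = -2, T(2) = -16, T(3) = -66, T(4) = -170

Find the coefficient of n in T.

7

First differences: 4, -14, -50, -104. Second differences: -18, -36, -54. Third differences: -18, -18.
Level-3 differences are constant, so T has degree 3.
Fitting a degree-3 polynomial gives T(n) = -3n³ + 7n - 6.
The coefficient of n is 7.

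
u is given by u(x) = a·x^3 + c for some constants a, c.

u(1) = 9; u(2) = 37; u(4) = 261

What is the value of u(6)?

869

From u(1) = 9 and u(2) = 37: 1a + c = 9 and 8a + c = 37.
Subtracting: 7a = 28, so a = 4; then c = 9 − 4·1 = 5.
So u(x) = 4x³ + 5, and u(6) = 869.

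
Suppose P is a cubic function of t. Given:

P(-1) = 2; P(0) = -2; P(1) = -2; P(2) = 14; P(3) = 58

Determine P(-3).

-26

First differences: -4, 0, 16, 44. Second differences: 4, 16, 28. Third differences: 12, 12.
Level-3 differences are constant, so P has degree 3.
Fitting a degree-3 polynomial gives P(t) = 2t³ + 2t² - 4t - 2.
Then P(-3) = -26.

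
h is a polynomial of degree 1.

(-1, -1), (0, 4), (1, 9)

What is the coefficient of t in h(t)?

Write h(t) = at + b; the 3 given values yield a linear system in the 2 coefficients.
Solving, h(t) = 5t + 4.
The coefficient of t is 5.

5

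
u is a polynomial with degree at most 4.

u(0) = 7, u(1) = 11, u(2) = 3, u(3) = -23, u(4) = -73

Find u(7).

-427

First differences: 4, -8, -26, -50. Second differences: -12, -18, -24. Third differences: -6, -6.
Level-3 differences are constant, so u has degree 3.
Fitting a degree-3 polynomial gives u(t) = -t³ - 3t² + 8t + 7.
Then u(7) = -427.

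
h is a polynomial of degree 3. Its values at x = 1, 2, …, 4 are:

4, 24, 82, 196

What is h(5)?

Write h(x) = ax³ + bx² + cx + d; the 4 given values yield a linear system in the 4 coefficients.
Solving, h(x) = 3x³ + x² - 4x + 4.
Then h(5) = 384.

384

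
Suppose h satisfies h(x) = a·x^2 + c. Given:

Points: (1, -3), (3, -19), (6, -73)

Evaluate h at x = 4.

From h(1) = -3 and h(3) = -19: 1a + c = -3 and 9a + c = -19.
Subtracting: 8a = -16, so a = -2; then c = -3 − (-2)·1 = -1.
So h(x) = -2x² − 1, and h(4) = -33.

-33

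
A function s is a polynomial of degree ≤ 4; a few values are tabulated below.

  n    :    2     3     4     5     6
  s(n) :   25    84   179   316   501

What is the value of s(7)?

740

First differences: 59, 95, 137, 185. Second differences: 36, 42, 48. Third differences: 6, 6.
Level-3 differences are constant, so s has degree 3.
Fitting a degree-3 polynomial gives s(n) = n³ + 9n² - 5n - 9.
Then s(7) = 740.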